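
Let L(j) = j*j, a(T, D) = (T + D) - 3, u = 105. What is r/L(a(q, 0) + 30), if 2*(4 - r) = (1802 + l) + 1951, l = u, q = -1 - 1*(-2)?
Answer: -275/112 ≈ -2.4554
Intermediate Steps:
q = 1 (q = -1 + 2 = 1)
l = 105
a(T, D) = -3 + D + T (a(T, D) = (D + T) - 3 = -3 + D + T)
L(j) = j²
r = -1925 (r = 4 - ((1802 + 105) + 1951)/2 = 4 - (1907 + 1951)/2 = 4 - ½*3858 = 4 - 1929 = -1925)
r/L(a(q, 0) + 30) = -1925/((-3 + 0 + 1) + 30)² = -1925/(-2 + 30)² = -1925/(28²) = -1925/784 = -1925*1/784 = -275/112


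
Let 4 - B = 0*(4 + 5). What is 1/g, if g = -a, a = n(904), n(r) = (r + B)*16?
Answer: -1/14528 ≈ -6.8833e-5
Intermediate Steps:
B = 4 (B = 4 - 0*(4 + 5) = 4 - 0*9 = 4 - 1*0 = 4 + 0 = 4)
n(r) = 64 + 16*r (n(r) = (r + 4)*16 = (4 + r)*16 = 64 + 16*r)
a = 14528 (a = 64 + 16*904 = 64 + 14464 = 14528)
g = -14528 (g = -1*14528 = -14528)
1/g = 1/(-14528) = -1/14528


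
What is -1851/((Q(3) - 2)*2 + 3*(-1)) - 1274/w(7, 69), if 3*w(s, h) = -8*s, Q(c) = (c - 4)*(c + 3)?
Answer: 12591/76 ≈ 165.67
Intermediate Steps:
Q(c) = (-4 + c)*(3 + c)
w(s, h) = -8*s/3 (w(s, h) = (-8*s)/3 = -8*s/3)
-1851/((Q(3) - 2)*2 + 3*(-1)) - 1274/w(7, 69) = -1851/(((-12 + 3**2 - 1*3) - 2)*2 + 3*(-1)) - 1274/((-8/3*7)) = -1851/(((-12 + 9 - 3) - 2)*2 - 3) - 1274/(-56/3) = -1851/((-6 - 2)*2 - 3) - 1274*(-3/56) = -1851/(-8*2 - 3) + 273/4 = -1851/(-16 - 3) + 273/4 = -1851/(-19) + 273/4 = -1851*(-1/19) + 273/4 = 1851/19 + 273/4 = 12591/76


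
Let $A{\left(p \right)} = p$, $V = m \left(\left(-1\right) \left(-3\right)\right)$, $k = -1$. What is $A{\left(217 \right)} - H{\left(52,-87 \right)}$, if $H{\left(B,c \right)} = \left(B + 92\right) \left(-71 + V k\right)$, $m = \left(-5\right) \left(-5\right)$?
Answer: $21241$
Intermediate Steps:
$m = 25$
$V = 75$ ($V = 25 \left(\left(-1\right) \left(-3\right)\right) = 25 \cdot 3 = 75$)
$H{\left(B,c \right)} = -13432 - 146 B$ ($H{\left(B,c \right)} = \left(B + 92\right) \left(-71 + 75 \left(-1\right)\right) = \left(92 + B\right) \left(-71 - 75\right) = \left(92 + B\right) \left(-146\right) = -13432 - 146 B$)
$A{\left(217 \right)} - H{\left(52,-87 \right)} = 217 - \left(-13432 - 7592\right) = 217 - -21024 = 217 + 21024 = 21241$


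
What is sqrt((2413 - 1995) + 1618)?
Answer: 2*sqrt(509) ≈ 45.122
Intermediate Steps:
sqrt((2413 - 1995) + 1618) = sqrt(418 + 1618) = sqrt(2036) = 2*sqrt(509)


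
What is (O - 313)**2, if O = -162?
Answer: 225625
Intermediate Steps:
(O - 313)**2 = (-162 - 313)**2 = (-475)**2 = 225625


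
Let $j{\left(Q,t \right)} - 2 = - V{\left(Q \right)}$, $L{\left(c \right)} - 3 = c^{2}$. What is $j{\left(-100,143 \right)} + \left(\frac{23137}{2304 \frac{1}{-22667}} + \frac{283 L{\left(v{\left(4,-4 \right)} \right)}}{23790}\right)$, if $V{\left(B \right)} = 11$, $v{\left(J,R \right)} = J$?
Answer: $- \frac{2079510046207}{9135360} \approx -2.2763 \cdot 10^{5}$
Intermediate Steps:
$L{\left(c \right)} = 3 + c^{2}$
$j{\left(Q,t \right)} = -9$ ($j{\left(Q,t \right)} = 2 - 11 = -9$)
$j{\left(-100,143 \right)} + \left(\frac{23137}{2304 \frac{1}{-22667}} + \frac{283 L{\left(v{\left(4,-4 \right)} \right)}}{23790}\right) = -9 + \left(\frac{23137}{2304 \frac{1}{-22667}} + \frac{283 \left(3 + 4^{2}\right)}{23790}\right) = -9 + \left(\frac{23137}{2304 \left(- \frac{1}{22667}\right)} + 283 \left(3 + 16\right) \frac{1}{23790}\right) = -9 + \left(\frac{23137}{- \frac{2304}{22667}} + 283 \cdot 19 \cdot \frac{1}{23790}\right) = -9 + \left(23137 \left(- \frac{22667}{2304}\right) + 5377 \cdot \frac{1}{23790}\right) = -9 + \left(- \frac{524446379}{2304} + \frac{5377}{23790}\right) = -9 - \frac{2079427827967}{9135360} = - \frac{2079510046207}{9135360}$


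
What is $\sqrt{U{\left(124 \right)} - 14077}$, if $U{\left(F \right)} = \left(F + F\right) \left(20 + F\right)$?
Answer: $\sqrt{21635} \approx 147.09$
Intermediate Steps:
$U{\left(F \right)} = 2 F \left(20 + F\right)$
$\sqrt{U{\left(124 \right)} - 14077} = \sqrt{2 \cdot 124 \left(20 + 124\right) - 14077} = \sqrt{2 \cdot 124 \cdot 144 - 14077} = \sqrt{35712 - 14077} = \sqrt{21635}$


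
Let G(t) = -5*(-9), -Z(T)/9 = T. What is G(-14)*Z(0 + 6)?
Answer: -2430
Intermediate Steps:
Z(T) = -9*T
G(t) = 45
G(-14)*Z(0 + 6) = 45*(-9*(0 + 6)) = 45*(-9*6) = 45*(-54) = -2430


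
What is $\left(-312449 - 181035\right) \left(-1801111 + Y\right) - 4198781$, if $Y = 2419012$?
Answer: $-304928455865$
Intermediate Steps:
$\left(-312449 - 181035\right) \left(-1801111 + Y\right) - 4198781 = \left(-312449 - 181035\right) \left(-1801111 + 2419012\right) - 4198781 = \left(-493484\right) 617901 - 4198781 = -304924257084 - 4198781 = -304928455865$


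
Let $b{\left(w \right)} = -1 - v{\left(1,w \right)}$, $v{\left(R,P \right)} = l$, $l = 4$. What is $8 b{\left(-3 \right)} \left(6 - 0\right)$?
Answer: $-240$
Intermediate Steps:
$v{\left(R,P \right)} = 4$
$b{\left(w \right)} = -5$ ($b{\left(w \right)} = -1 - 4 = -5$)
$8 b{\left(-3 \right)} \left(6 - 0\right) = 8 \left(-5\right) \left(6 - 0\right) = - 40 \left(6 + 0\right) = \left(-40\right) 6 = -240$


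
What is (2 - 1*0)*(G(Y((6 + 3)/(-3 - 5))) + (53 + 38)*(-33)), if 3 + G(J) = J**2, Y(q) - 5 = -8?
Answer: -5994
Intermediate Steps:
Y(q) = -3 (Y(q) = 5 - 8 = -3)
G(J) = -3 + J**2
(2 - 1*0)*(G(Y((6 + 3)/(-3 - 5))) + (53 + 38)*(-33)) = (2 - 1*0)*((-3 + (-3)**2) + (53 + 38)*(-33)) = (2 + 0)*((-3 + 9) + 91*(-33)) = 2*(6 - 3003) = 2*(-2997) = -5994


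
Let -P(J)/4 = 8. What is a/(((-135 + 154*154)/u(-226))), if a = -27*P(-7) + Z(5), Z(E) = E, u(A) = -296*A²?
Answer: -13137973024/23581 ≈ -5.5714e+5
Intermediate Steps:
P(J) = -32 (P(J) = -4*8 = -32)
a = 869 (a = -27*(-32) + 5 = 864 + 5 = 869)
a/(((-135 + 154*154)/u(-226))) = 869/(((-135 + 154*154)/((-296*(-226)²)))) = 869/(((-135 + 23716)/((-296*51076)))) = 869/((23581/(-15118496))) = 869/((23581*(-1/15118496))) = 869/(-23581/15118496) = 869*(-15118496/23581) = -13137973024/23581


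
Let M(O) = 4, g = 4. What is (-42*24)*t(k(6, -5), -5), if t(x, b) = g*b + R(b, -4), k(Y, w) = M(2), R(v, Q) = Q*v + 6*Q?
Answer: 24192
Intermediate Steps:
R(v, Q) = 6*Q + Q*v
k(Y, w) = 4
t(x, b) = -24 (t(x, b) = 4*b - 4*(6 + b) = 4*b + (-24 - 4*b) = -24)
(-42*24)*t(k(6, -5), -5) = -42*24*(-24) = -1008*(-24) = 24192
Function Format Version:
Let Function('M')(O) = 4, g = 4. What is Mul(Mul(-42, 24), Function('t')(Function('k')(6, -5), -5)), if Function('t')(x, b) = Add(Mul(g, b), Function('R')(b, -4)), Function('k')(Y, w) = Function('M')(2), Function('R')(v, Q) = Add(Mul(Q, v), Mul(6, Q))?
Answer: 24192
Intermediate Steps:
Function('R')(v, Q) = Add(Mul(6, Q), Mul(Q, v))
Function('k')(Y, w) = 4
Function('t')(x, b) = -24 (Function('t')(x, b) = Add(Mul(4, b), Mul(-4, Add(6, b))) = Add(Mul(4, b), Add(-24, Mul(-4, b))) = -24)
Mul(Mul(-42, 24), Function('t')(Function('k')(6, -5), -5)) = Mul(Mul(-42, 24), -24) = Mul(-1008, -24) = 24192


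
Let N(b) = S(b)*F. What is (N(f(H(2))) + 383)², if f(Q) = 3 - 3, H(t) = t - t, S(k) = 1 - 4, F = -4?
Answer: 156025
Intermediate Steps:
S(k) = -3
H(t) = 0
f(Q) = 0
N(b) = 12 (N(b) = -3*(-4) = 12)
(N(f(H(2))) + 383)² = (12 + 383)² = 395² = 156025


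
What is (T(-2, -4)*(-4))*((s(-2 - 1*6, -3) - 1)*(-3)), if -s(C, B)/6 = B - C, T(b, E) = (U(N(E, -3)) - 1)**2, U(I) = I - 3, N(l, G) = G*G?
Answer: -9300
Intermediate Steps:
N(l, G) = G**2
U(I) = -3 + I
T(b, E) = 25 (T(b, E) = ((-3 + (-3)**2) - 1)**2 = ((-3 + 9) - 1)**2 = (6 - 1)**2 = 5**2 = 25)
s(C, B) = -6*B + 6*C (s(C, B) = -6*(B - C) = -6*B + 6*C)
(T(-2, -4)*(-4))*((s(-2 - 1*6, -3) - 1)*(-3)) = (25*(-4))*(((-6*(-3) + 6*(-2 - 1*6)) - 1)*(-3)) = -100*((18 + 6*(-2 - 6)) - 1)*(-3) = -100*((18 + 6*(-8)) - 1)*(-3) = -100*((18 - 48) - 1)*(-3) = -100*(-30 - 1)*(-3) = -(-3100)*(-3) = -100*93 = -9300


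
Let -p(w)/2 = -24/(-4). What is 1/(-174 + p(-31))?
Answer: -1/186 ≈ -0.0053763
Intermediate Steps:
p(w) = -12 (p(w) = -(-48)/(-4) = -(-48)*(-1)/4 = -2*6 = -12)
1/(-174 + p(-31)) = 1/(-174 - 12) = 1/(-186) = -1/186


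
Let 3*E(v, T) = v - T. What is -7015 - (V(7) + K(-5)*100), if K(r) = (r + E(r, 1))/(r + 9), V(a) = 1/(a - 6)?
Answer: -6841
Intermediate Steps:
V(a) = 1/(-6 + a)
E(v, T) = -T/3 + v/3 (E(v, T) = (v - T)/3 = -T/3 + v/3)
K(r) = (-⅓ + 4*r/3)/(9 + r) (K(r) = (r + (-⅓*1 + r/3))/(r + 9) = (r + (-⅓ + r/3))/(9 + r) = (-⅓ + 4*r/3)/(9 + r))
-7015 - (V(7) + K(-5)*100) = -7015 - (1/(-6 + 7) + ((-1 + 4*(-5))/(3*(9 - 5)))*100) = -7015 - (1/1 + ((⅓)*(-1 - 20)/4)*100) = -7015 - (1 + ((⅓)*(¼)*(-21))*100) = -7015 - (1 - 7/4*100) = -7015 - (1 - 175) = -7015 - 1*(-174) = -7015 + 174 = -6841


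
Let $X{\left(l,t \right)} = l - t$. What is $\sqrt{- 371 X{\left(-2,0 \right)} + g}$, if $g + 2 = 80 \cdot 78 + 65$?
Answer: $\sqrt{7045} \approx 83.934$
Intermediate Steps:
$g = 6303$ ($g = -2 + \left(80 \cdot 78 + 65\right) = -2 + \left(6240 + 65\right) = -2 + 6305 = 6303$)
$\sqrt{- 371 X{\left(-2,0 \right)} + g} = \sqrt{- 371 \left(-2 - 0\right) + 6303} = \sqrt{- 371 \left(-2 + 0\right) + 6303} = \sqrt{\left(-371\right) \left(-2\right) + 6303} = \sqrt{742 + 6303} = \sqrt{7045}$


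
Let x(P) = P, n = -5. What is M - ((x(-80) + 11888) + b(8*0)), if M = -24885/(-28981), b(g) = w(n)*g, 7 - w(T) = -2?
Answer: -342182763/28981 ≈ -11807.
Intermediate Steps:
w(T) = 9 (w(T) = 7 - 1*(-2) = 7 + 2 = 9)
b(g) = 9*g
M = 24885/28981 (M = -24885*(-1/28981) = 24885/28981 ≈ 0.85867)
M - ((x(-80) + 11888) + b(8*0)) = 24885/28981 - ((-80 + 11888) + 9*(8*0)) = 24885/28981 - (11808 + 9*0) = 24885/28981 - (11808 + 0) = 24885/28981 - 1*11808 = 24885/28981 - 11808 = -342182763/28981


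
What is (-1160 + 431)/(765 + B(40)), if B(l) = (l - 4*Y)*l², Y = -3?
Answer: -729/83965 ≈ -0.0086822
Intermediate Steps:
B(l) = l²*(12 + l) (B(l) = (l - 4*(-3))*l² = (l + 12)*l² = (12 + l)*l² = l²*(12 + l))
(-1160 + 431)/(765 + B(40)) = (-1160 + 431)/(765 + 40²*(12 + 40)) = -729/(765 + 1600*52) = -729/(765 + 83200) = -729/83965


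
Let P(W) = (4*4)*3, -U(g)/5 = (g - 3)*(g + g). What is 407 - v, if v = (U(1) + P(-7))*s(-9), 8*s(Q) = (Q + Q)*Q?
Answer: -970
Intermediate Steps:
U(g) = -10*g*(-3 + g) (U(g) = -5*(g - 3)*(g + g) = -5*(-3 + g)*2*g = -10*g*(-3 + g))
s(Q) = Q**2/4 (s(Q) = ((Q + Q)*Q)/8 = ((2*Q)*Q)/8 = (2*Q**2)/8 = Q**2/4)
P(W) = 48 (P(W) = 16*3 = 48)
v = 1377 (v = (10*1*(3 - 1*1) + 48)*((1/4)*(-9)**2) = (10*1*(3 - 1) + 48)*((1/4)*81) = (10*1*2 + 48)*(81/4) = (20 + 48)*(81/4) = 68*(81/4) = 1377)
407 - v = 407 - 1*1377 = 407 - 1377 = -970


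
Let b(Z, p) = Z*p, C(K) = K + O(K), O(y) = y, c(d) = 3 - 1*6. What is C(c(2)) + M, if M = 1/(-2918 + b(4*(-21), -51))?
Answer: -8195/1366 ≈ -5.9993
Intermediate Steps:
c(d) = -3 (c(d) = 3 - 6 = -3)
C(K) = 2*K (C(K) = K + K = 2*K)
M = 1/1366 (M = 1/(-2918 + (4*(-21))*(-51)) = 1/(-2918 - 84*(-51)) = 1/(-2918 + 4284) = 1/1366 ≈ 0.00073206)
C(c(2)) + M = 2*(-3) + 1/1366 = -6 + 1/1366 = -8195/1366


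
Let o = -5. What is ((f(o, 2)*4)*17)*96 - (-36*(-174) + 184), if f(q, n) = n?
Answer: 6608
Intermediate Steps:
((f(o, 2)*4)*17)*96 - (-36*(-174) + 184) = ((2*4)*17)*96 - (-36*(-174) + 184) = (8*17)*96 - (6264 + 184) = 136*96 - 1*6448 = 13056 - 6448 = 6608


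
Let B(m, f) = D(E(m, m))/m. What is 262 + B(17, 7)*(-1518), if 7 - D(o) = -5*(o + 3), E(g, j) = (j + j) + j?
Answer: -416032/17 ≈ -24472.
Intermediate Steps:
E(g, j) = 3*j (E(g, j) = 2*j + j = 3*j)
D(o) = 22 + 5*o (D(o) = 7 - (-5)*(o + 3) = 7 - (-5)*(3 + o) = 7 - (-15 - 5*o) = 7 + (15 + 5*o) = 22 + 5*o)
B(m, f) = (22 + 15*m)/m (B(m, f) = (22 + 5*(3*m))/m = (22 + 15*m)/m)
262 + B(17, 7)*(-1518) = 262 + (15 + 22/17)*(-1518) = 262 + (277/17)*(-1518) = 262 - 420486/17 = -416032/17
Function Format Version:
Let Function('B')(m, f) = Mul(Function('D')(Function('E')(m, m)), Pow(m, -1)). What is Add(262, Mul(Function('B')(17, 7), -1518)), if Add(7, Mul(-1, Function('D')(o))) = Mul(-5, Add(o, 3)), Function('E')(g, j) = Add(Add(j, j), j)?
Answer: Rational(-416032, 17) ≈ -24472.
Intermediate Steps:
Function('E')(g, j) = Mul(3, j) (Function('E')(g, j) = Add(Mul(2, j), j) = Mul(3, j))
Function('D')(o) = Add(22, Mul(5, o)) (Function('D')(o) = Add(7, Mul(-1, Mul(-5, Add(o, 3)))) = Add(7, Mul(-1, Mul(-5, Add(3, o)))) = Add(7, Mul(-1, Add(-15, Mul(-5, o)))) = Add(7, Add(15, Mul(5, o))) = Add(22, Mul(5, o)))
Function('B')(m, f) = Mul(Pow(m, -1), Add(22, Mul(15, m))) (Function('B')(m, f) = Mul(Add(22, Mul(5, Mul(3, m))), Pow(m, -1)) = Mul(Add(22, Mul(15, m)), Pow(m, -1)) = Mul(Pow(m, -1), Add(22, Mul(15, m))))
Add(262, Mul(Function('B')(17, 7), -1518)) = Add(262, Mul(Add(15, Mul(22, Pow(17, -1))), -1518)) = Add(262, Mul(Add(15, Mul(22, Rational(1, 17))), -1518)) = Add(262, Mul(Add(15, Rational(22, 17)), -1518)) = Add(262, Mul(Rational(277, 17), -1518)) = Add(262, Rational(-420486, 17)) = Rational(-416032, 17)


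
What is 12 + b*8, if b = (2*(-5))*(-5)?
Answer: 412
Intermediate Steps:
b = 50 (b = -10*(-5) = 50)
12 + b*8 = 12 + 50*8 = 12 + 400 = 412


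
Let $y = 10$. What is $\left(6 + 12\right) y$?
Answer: $180$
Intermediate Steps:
$\left(6 + 12\right) y = \left(6 + 12\right) 10 = 18 \cdot 10 = 180$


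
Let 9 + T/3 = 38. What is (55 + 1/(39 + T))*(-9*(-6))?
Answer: 20793/7 ≈ 2970.4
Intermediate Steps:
T = 87 (T = -27 + 3*38 = -27 + 114 = 87)
(55 + 1/(39 + T))*(-9*(-6)) = (55 + 1/(39 + 87))*(-9*(-6)) = (55 + 1/126)*54 = (6931/126)*54 = 20793/7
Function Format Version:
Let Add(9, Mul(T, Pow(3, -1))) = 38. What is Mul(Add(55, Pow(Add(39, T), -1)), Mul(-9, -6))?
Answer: Rational(20793, 7) ≈ 2970.4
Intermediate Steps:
T = 87 (T = Add(-27, Mul(3, 38)) = Add(-27, 114) = 87)
Mul(Add(55, Pow(Add(39, T), -1)), Mul(-9, -6)) = Mul(Add(55, Pow(Add(39, 87), -1)), Mul(-9, -6)) = Mul(Add(55, Pow(126, -1)), 54) = Mul(Add(55, Rational(1, 126)), 54) = Mul(Rational(6931, 126), 54) = Rational(20793, 7)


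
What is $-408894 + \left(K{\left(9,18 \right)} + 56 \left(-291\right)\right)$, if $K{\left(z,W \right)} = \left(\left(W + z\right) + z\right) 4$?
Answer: $-425046$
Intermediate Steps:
$K{\left(z,W \right)} = 4 W + 8 z$ ($K{\left(z,W \right)} = \left(W + 2 z\right) 4 = 4 W + 8 z$)
$-408894 + \left(K{\left(9,18 \right)} + 56 \left(-291\right)\right) = -408894 + \left(\left(4 \cdot 18 + 8 \cdot 9\right) + 56 \left(-291\right)\right) = -408894 + \left(\left(72 + 72\right) - 16296\right) = -408894 + \left(144 - 16296\right) = -408894 - 16152 = -425046$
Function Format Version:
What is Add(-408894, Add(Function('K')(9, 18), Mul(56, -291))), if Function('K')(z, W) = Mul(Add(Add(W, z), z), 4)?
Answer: -425046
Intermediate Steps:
Function('K')(z, W) = Add(Mul(4, W), Mul(8, z)) (Function('K')(z, W) = Mul(Add(W, Mul(2, z)), 4) = Add(Mul(4, W), Mul(8, z)))
Add(-408894, Add(Function('K')(9, 18), Mul(56, -291))) = Add(-408894, Add(Add(Mul(4, 18), Mul(8, 9)), Mul(56, -291))) = Add(-408894, Add(Add(72, 72), -16296)) = Add(-408894, Add(144, -16296)) = Add(-408894, -16152) = -425046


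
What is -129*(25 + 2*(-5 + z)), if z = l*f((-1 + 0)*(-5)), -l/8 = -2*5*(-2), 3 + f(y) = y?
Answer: 80625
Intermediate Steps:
f(y) = -3 + y
l = -160 (l = -8*(-2*5)*(-2) = -(-80)*(-2) = -8*20 = -160)
z = -320 (z = -160*(-3 + (-1 + 0)*(-5)) = -160*(-3 - 1*(-5)) = -160*(-3 + 5) = -160*2 = -320)
-129*(25 + 2*(-5 + z)) = -129*(25 + 2*(-5 - 320)) = -129*(25 + 2*(-325)) = -129*(25 - 650) = -129*(-625) = 80625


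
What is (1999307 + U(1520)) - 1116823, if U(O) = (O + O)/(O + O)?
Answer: 882485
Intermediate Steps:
U(O) = 1 (U(O) = (2*O)/((2*O)) = (2*O)*(1/(2*O)) = 1)
(1999307 + U(1520)) - 1116823 = (1999307 + 1) - 1116823 = 1999308 - 1116823 = 882485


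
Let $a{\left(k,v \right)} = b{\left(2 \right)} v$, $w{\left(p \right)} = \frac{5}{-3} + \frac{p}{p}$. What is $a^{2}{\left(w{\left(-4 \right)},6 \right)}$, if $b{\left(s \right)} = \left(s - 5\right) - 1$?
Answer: $576$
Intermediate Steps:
$b{\left(s \right)} = -6 + s$ ($b{\left(s \right)} = \left(-5 + s\right) - 1 = -6 + s$)
$w{\left(p \right)} = - \frac{2}{3}$ ($w{\left(p \right)} = 5 \left(- \frac{1}{3}\right) + 1 = - \frac{5}{3} + 1 = - \frac{2}{3}$)
$a{\left(k,v \right)} = - 4 v$ ($a{\left(k,v \right)} = \left(-6 + 2\right) v = - 4 v$)
$a^{2}{\left(w{\left(-4 \right)},6 \right)} = \left(\left(-4\right) 6\right)^{2} = \left(-24\right)^{2} = 576$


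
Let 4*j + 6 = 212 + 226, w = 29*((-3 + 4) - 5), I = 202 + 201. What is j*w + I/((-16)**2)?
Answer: -3206765/256 ≈ -12526.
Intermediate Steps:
I = 403
w = -116 (w = 29*(1 - 5) = 29*(-4) = -116)
j = 108 (j = -3/2 + (212 + 226)/4 = -3/2 + (1/4)*438 = -3/2 + 219/2 = 108)
j*w + I/((-16)**2) = 108*(-116) + 403/((-16)**2) = -12528 + 403/256 = -3206765/256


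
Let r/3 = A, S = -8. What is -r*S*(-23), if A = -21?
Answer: 11592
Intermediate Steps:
r = -63 (r = 3*(-21) = -63)
-r*S*(-23) = -(-63*(-8))*(-23) = -504*(-23) = -1*(-11592) = 11592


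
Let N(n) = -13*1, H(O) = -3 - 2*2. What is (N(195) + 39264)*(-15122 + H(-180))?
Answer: -593828379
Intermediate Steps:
H(O) = -7 (H(O) = -3 - 4 = -7)
N(n) = -13
(N(195) + 39264)*(-15122 + H(-180)) = (-13 + 39264)*(-15122 - 7) = 39251*(-15129) = -593828379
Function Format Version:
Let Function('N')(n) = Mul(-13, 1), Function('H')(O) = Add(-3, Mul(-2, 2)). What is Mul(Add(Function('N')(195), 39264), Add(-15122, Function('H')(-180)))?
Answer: -593828379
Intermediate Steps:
Function('H')(O) = -7 (Function('H')(O) = Add(-3, -4) = -7)
Function('N')(n) = -13
Mul(Add(Function('N')(195), 39264), Add(-15122, Function('H')(-180))) = Mul(Add(-13, 39264), Add(-15122, -7)) = Mul(39251, -15129) = -593828379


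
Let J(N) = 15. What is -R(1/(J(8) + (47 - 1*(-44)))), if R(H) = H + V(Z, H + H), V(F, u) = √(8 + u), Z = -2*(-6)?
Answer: -1/106 - 5*√901/53 ≈ -2.8412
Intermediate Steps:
Z = 12
R(H) = H + √(8 + 2*H) (R(H) = H + √(8 + (H + H)) = H + √(8 + 2*H))
-R(1/(J(8) + (47 - 1*(-44)))) = -(1/(15 + (47 - 1*(-44))) + √(8 + 2/(15 + (47 - 1*(-44))))) = -(1/(15 + (47 + 44)) + √(8 + 2/(15 + (47 + 44)))) = -(1/(15 + 91) + √(8 + 2/(15 + 91))) = -(1/106 + √(8 + 2/106)) = -(1/106 + √(8 + 2*(1/106))) = -(1/106 + √(8 + 1/53)) = -(1/106 + √(425/53)) = -(1/106 + 5*√901/53) = -1/106 - 5*√901/53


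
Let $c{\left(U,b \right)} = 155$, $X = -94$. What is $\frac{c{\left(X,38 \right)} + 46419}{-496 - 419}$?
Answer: $- \frac{46574}{915} \approx -50.901$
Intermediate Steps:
$\frac{c{\left(X,38 \right)} + 46419}{-496 - 419} = \frac{155 + 46419}{-496 - 419} = \frac{46574}{-915} = 46574 \left(- \frac{1}{915}\right) = - \frac{46574}{915}$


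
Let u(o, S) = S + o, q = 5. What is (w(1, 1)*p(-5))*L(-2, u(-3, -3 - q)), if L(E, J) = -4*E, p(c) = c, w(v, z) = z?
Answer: -40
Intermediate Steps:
(w(1, 1)*p(-5))*L(-2, u(-3, -3 - q)) = (1*(-5))*(-4*(-2)) = -5*8 = -40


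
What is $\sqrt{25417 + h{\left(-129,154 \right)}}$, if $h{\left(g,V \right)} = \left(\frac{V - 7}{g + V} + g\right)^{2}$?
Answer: $\frac{\sqrt{25359709}}{25} \approx 201.43$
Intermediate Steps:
$h{\left(g,V \right)} = \left(g + \frac{-7 + V}{V + g}\right)^{2}$ ($h{\left(g,V \right)} = \left(\frac{-7 + V}{V + g} + g\right)^{2} = \left(g + \frac{-7 + V}{V + g}\right)^{2}$)
$\sqrt{25417 + h{\left(-129,154 \right)}} = \sqrt{25417 + \frac{\left(-7 + 154 + \left(-129\right)^{2} + 154 \left(-129\right)\right)^{2}}{\left(154 - 129\right)^{2}}} = \sqrt{25417 + \frac{\left(-7 + 154 + 16641 - 19866\right)^{2}}{625}} = \sqrt{25417 + \frac{\left(-3078\right)^{2}}{625}} = \sqrt{25417 + \frac{1}{625} \cdot 9474084} = \sqrt{25417 + \frac{9474084}{625}} = \sqrt{\frac{25359709}{625}} = \frac{\sqrt{25359709}}{25}$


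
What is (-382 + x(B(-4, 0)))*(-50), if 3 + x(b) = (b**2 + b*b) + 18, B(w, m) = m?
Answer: 18350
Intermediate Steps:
x(b) = 15 + 2*b**2 (x(b) = -3 + ((b**2 + b*b) + 18) = -3 + ((b**2 + b**2) + 18) = -3 + (2*b**2 + 18) = -3 + (18 + 2*b**2) = 15 + 2*b**2)
(-382 + x(B(-4, 0)))*(-50) = (-382 + (15 + 2*0**2))*(-50) = (-382 + (15 + 2*0))*(-50) = (-382 + (15 + 0))*(-50) = (-382 + 15)*(-50) = -367*(-50) = 18350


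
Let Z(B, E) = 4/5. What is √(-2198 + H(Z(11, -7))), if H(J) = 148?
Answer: 5*I*√82 ≈ 45.277*I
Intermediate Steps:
Z(B, E) = ⅘ (Z(B, E) = 4*(⅕) = ⅘)
√(-2198 + H(Z(11, -7))) = √(-2198 + 148) = √(-2050) = 5*I*√82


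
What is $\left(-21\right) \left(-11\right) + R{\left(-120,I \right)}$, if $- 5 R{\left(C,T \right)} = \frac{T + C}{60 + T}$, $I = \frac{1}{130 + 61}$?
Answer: $\frac{13260374}{57305} \approx 231.4$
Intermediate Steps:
$I = \frac{1}{191} \approx 0.0052356$
$R{\left(C,T \right)} = - \frac{C + T}{5 \left(60 + T\right)}$ ($R{\left(C,T \right)} = - \frac{\left(T + C\right) \frac{1}{60 + T}}{5} = - \frac{\left(C + T\right) \frac{1}{60 + T}}{5} = - \frac{\frac{1}{60 + T} \left(C + T\right)}{5} = - \frac{C + T}{5 \left(60 + T\right)}$)
$\left(-21\right) \left(-11\right) + R{\left(-120,I \right)} = \left(-21\right) \left(-11\right) + \frac{\left(-1\right) \left(-120\right) - \frac{1}{191}}{5 \left(60 + \frac{1}{191}\right)} = 231 + \frac{120 - \frac{1}{191}}{5 \cdot \frac{11461}{191}} = 231 + \frac{1}{5} \cdot \frac{191}{11461} \cdot \frac{22919}{191} = 231 + \frac{22919}{57305} = \frac{13260374}{57305}$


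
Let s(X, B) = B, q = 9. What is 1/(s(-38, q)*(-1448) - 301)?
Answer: -1/13333 ≈ -7.5002e-5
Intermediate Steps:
1/(s(-38, q)*(-1448) - 301) = 1/(9*(-1448) - 301) = 1/(-13032 - 301) = 1/(-13333) = -1/13333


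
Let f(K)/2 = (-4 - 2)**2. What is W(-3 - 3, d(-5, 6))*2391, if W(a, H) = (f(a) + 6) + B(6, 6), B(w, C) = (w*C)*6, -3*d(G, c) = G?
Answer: 702954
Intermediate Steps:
d(G, c) = -G/3
f(K) = 72 (f(K) = 2*(-4 - 2)**2 = 2*(-6)**2 = 2*36 = 72)
B(w, C) = 6*C*w (B(w, C) = (C*w)*6 = 6*C*w)
W(a, H) = 294 (W(a, H) = (72 + 6) + 6*6*6 = 78 + 216 = 294)
W(-3 - 3, d(-5, 6))*2391 = 294*2391 = 702954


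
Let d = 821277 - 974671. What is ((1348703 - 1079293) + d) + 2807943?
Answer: 2923959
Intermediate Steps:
d = -153394
((1348703 - 1079293) + d) + 2807943 = ((1348703 - 1079293) - 153394) + 2807943 = (269410 - 153394) + 2807943 = 116016 + 2807943 = 2923959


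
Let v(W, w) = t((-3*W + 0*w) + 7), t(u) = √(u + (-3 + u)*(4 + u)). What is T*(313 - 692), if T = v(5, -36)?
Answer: -2274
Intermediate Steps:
v(W, w) = √(2 + (7 - 3*W)² - 6*W) (v(W, w) = √(-12 + ((-3*W + 0*w) + 7)² + 2*((-3*W + 0*w) + 7)) = √(-12 + ((-3*W + 0) + 7)² + 2*((-3*W + 0) + 7)) = √(-12 + (-3*W + 7)² + 2*(-3*W + 7)) = √(-12 + (7 - 3*W)² + 2*(7 - 3*W)) = √(-12 + (7 - 3*W)² + (14 - 6*W)) = √(2 + (7 - 3*W)² - 6*W))
T = 6 (T = √(51 - 48*5 + 9*5²) = √(51 - 240 + 9*25) = √(51 - 240 + 225) = √36 = 6)
T*(313 - 692) = 6*(313 - 692) = 6*(-379) = -2274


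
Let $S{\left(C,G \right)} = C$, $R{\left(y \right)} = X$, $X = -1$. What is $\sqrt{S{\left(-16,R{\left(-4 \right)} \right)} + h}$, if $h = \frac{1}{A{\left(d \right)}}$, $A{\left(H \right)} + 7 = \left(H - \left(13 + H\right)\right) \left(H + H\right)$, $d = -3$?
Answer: $\frac{i \sqrt{80585}}{71} \approx 3.9982 i$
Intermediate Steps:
$R{\left(y \right)} = -1$
$A{\left(H \right)} = -7 - 26 H$ ($A{\left(H \right)} = -7 + \left(H - \left(13 + H\right)\right) \left(H + H\right) = -7 - 13 \cdot 2 H = -7 - 26 H$)
$h = \frac{1}{71}$ ($h = \frac{1}{-7 - -78} = \frac{1}{-7 + 78} = \frac{1}{71} \approx 0.014085$)
$\sqrt{S{\left(-16,R{\left(-4 \right)} \right)} + h} = \sqrt{-16 + \frac{1}{71}} = \sqrt{- \frac{1135}{71}} = \frac{i \sqrt{80585}}{71}$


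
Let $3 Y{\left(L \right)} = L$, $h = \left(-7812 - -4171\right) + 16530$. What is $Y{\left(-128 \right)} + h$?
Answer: $\frac{38539}{3} \approx 12846.0$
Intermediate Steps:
$h = 12889$ ($h = \left(-7812 + \left(-1945 + 6116\right)\right) + 16530 = \left(-7812 + 4171\right) + 16530 = -3641 + 16530 = 12889$)
$Y{\left(L \right)} = \frac{L}{3}$
$Y{\left(-128 \right)} + h = \frac{1}{3} \left(-128\right) + 12889 = - \frac{128}{3} + 12889 = \frac{38539}{3}$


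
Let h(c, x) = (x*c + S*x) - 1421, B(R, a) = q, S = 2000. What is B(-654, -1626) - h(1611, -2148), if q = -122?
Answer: 7757727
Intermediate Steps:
B(R, a) = -122
h(c, x) = -1421 + 2000*x + c*x (h(c, x) = (x*c + 2000*x) - 1421 = (c*x + 2000*x) - 1421 = (2000*x + c*x) - 1421 = -1421 + 2000*x + c*x)
B(-654, -1626) - h(1611, -2148) = -122 - (-1421 + 2000*(-2148) + 1611*(-2148)) = -122 - (-1421 - 4296000 - 3460428) = -122 - 1*(-7757849) = -122 + 7757849 = 7757727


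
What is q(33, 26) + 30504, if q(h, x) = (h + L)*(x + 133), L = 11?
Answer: 37500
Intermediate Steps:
q(h, x) = (11 + h)*(133 + x) (q(h, x) = (h + 11)*(x + 133) = (11 + h)*(133 + x))
q(33, 26) + 30504 = (1463 + 11*26 + 133*33 + 33*26) + 30504 = (1463 + 286 + 4389 + 858) + 30504 = 6996 + 30504 = 37500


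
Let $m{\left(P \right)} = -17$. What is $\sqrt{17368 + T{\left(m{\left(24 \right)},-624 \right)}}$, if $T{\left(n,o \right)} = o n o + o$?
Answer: $2 i \sqrt{1650662} \approx 2569.6 i$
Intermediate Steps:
$T{\left(n,o \right)} = o + n o^{2}$ ($T{\left(n,o \right)} = n o o + o = n o^{2} + o = o + n o^{2}$)
$\sqrt{17368 + T{\left(m{\left(24 \right)},-624 \right)}} = \sqrt{17368 - 624 \left(1 - -10608\right)} = \sqrt{17368 - 624 \left(1 + 10608\right)} = \sqrt{17368 - 6620016} = \sqrt{-6602648} = 2 i \sqrt{1650662}$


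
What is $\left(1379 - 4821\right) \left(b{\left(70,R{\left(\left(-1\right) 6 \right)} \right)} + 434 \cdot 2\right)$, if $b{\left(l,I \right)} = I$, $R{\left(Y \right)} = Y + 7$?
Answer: $-2991098$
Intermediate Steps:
$R{\left(Y \right)} = 7 + Y$
$\left(1379 - 4821\right) \left(b{\left(70,R{\left(\left(-1\right) 6 \right)} \right)} + 434 \cdot 2\right) = \left(1379 - 4821\right) \left(\left(7 - 6\right) + 434 \cdot 2\right) = - 3442 \left(\left(7 - 6\right) + 868\right) = - 3442 \left(1 + 868\right) = \left(-3442\right) 869 = -2991098$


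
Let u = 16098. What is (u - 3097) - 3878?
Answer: 9123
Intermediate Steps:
(u - 3097) - 3878 = (16098 - 3097) - 3878 = 13001 - 3878 = 9123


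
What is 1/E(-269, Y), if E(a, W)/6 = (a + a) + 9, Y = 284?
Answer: -1/3174 ≈ -0.00031506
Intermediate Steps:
E(a, W) = 54 + 12*a (E(a, W) = 6*((a + a) + 9) = 6*(2*a + 9) = 6*(9 + 2*a) = 54 + 12*a)
1/E(-269, Y) = 1/(54 + 12*(-269)) = 1/(54 - 3228) = 1/(-3174) = -1/3174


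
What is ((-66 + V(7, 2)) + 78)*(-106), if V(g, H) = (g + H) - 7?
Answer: -1484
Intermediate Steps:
V(g, H) = -7 + H + g (V(g, H) = (H + g) - 7 = -7 + H + g)
((-66 + V(7, 2)) + 78)*(-106) = ((-66 + (-7 + 2 + 7)) + 78)*(-106) = ((-66 + 2) + 78)*(-106) = (-64 + 78)*(-106) = 14*(-106) = -1484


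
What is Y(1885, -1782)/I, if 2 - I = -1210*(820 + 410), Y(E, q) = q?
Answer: -891/744151 ≈ -0.0011973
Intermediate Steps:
I = 1488302 (I = 2 - (-1210)*(820 + 410) = 2 - (-1210)*1230 = 2 - 1*(-1488300) = 2 + 1488300 = 1488302)
Y(1885, -1782)/I = -1782/1488302 = -1782*1/1488302 = -891/744151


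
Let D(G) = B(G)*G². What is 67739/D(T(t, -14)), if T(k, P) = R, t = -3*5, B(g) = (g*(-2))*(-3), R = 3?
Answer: 67739/162 ≈ 418.14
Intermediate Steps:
B(g) = 6*g (B(g) = -2*g*(-3) = 6*g)
t = -15
T(k, P) = 3
D(G) = 6*G³ (D(G) = (6*G)*G² = 6*G³)
67739/D(T(t, -14)) = 67739/((6*3³)) = 67739/((6*27)) = 67739/162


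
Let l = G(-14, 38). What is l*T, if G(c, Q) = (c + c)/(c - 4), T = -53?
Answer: -742/9 ≈ -82.444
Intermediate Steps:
G(c, Q) = 2*c/(-4 + c) (G(c, Q) = (2*c)/(-4 + c) = 2*c/(-4 + c))
l = 14/9 (l = 2*(-14)/(-4 - 14) = 2*(-14)/(-18) = 2*(-14)*(-1/18) = 14/9 ≈ 1.5556)
l*T = (14/9)*(-53) = -742/9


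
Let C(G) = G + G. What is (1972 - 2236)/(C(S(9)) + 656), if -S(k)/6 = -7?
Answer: -66/185 ≈ -0.35676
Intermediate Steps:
S(k) = 42 (S(k) = -6*(-7) = 42)
C(G) = 2*G
(1972 - 2236)/(C(S(9)) + 656) = (1972 - 2236)/(2*42 + 656) = -264/(84 + 656) = -264/740 = -264*1/740 = -66/185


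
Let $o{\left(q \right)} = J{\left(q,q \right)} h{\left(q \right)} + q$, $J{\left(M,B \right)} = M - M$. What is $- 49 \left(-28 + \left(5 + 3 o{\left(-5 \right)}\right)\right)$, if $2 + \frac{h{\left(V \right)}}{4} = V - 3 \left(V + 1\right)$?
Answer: $1862$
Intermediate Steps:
$J{\left(M,B \right)} = 0$
$h{\left(V \right)} = -20 - 8 V$ ($h{\left(V \right)} = -8 + 4 \left(V - 3 \left(V + 1\right)\right) = -8 + 4 \left(V - 3 \left(1 + V\right)\right) = -8 + 4 \left(V - \left(3 + 3 V\right)\right) = -8 + 4 \left(-3 - 2 V\right) = -8 - \left(12 + 8 V\right) = -20 - 8 V$)
$o{\left(q \right)} = q$ ($o{\left(q \right)} = 0 \left(-20 - 8 q\right) + q = 0 + q = q$)
$- 49 \left(-28 + \left(5 + 3 o{\left(-5 \right)}\right)\right) = - 49 \left(-28 + \left(5 + 3 \left(-5\right)\right)\right) = - 49 \left(-28 + \left(5 - 15\right)\right) = - 49 \left(-28 - 10\right) = \left(-49\right) \left(-38\right) = 1862$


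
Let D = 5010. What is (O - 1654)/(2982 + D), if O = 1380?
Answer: -137/3996 ≈ -0.034284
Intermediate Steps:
(O - 1654)/(2982 + D) = (1380 - 1654)/(2982 + 5010) = -274/7992 = -274*1/7992 = -137/3996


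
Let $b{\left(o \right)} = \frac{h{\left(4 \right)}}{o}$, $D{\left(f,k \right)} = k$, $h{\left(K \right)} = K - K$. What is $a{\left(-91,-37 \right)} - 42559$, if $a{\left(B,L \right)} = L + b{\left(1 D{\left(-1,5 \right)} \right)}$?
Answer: $-42596$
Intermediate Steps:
$h{\left(K \right)} = 0$
$b{\left(o \right)} = 0$ ($b{\left(o \right)} = \frac{0}{o} = 0$)
$a{\left(B,L \right)} = L$ ($a{\left(B,L \right)} = L + 0 = L$)
$a{\left(-91,-37 \right)} - 42559 = -37 - 42559 = -42596$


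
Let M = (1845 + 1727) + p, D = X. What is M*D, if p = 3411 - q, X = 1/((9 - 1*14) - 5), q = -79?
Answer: -3531/5 ≈ -706.20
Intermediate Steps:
X = -⅒ (X = 1/((9 - 14) - 5) = 1/(-5 - 5) = 1/(-10) = -⅒ ≈ -0.10000)
p = 3490 (p = 3411 - 1*(-79) = 3411 + 79 = 3490)
D = -⅒ ≈ -0.10000
M = 7062 (M = (1845 + 1727) + 3490 = 3572 + 3490 = 7062)
M*D = 7062*(-⅒) = -3531/5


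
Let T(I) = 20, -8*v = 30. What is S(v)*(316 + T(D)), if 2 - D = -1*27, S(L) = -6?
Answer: -2016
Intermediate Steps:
v = -15/4 (v = -⅛*30 = -15/4 ≈ -3.7500)
D = 29 (D = 2 - (-1)*27 = 2 - 1*(-27) = 2 + 27 = 29)
S(v)*(316 + T(D)) = -6*(316 + 20) = -6*336 = -2016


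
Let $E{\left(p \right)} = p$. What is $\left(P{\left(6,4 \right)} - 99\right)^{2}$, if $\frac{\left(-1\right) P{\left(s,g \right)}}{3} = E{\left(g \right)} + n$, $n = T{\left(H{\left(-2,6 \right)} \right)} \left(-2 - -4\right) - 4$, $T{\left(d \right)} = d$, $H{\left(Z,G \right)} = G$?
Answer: $18225$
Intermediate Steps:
$n = 8$ ($n = 6 \left(-2 - -4\right) - 4 = 6 \left(-2 + 4\right) - 4 = 6 \cdot 2 - 4 = 12 - 4 = 8$)
$P{\left(s,g \right)} = -24 - 3 g$ ($P{\left(s,g \right)} = - 3 \left(g + 8\right) = - 3 \left(8 + g\right) = -24 - 3 g$)
$\left(P{\left(6,4 \right)} - 99\right)^{2} = \left(\left(-24 - 12\right) - 99\right)^{2} = \left(-36 - 99\right)^{2} = \left(-135\right)^{2} = 18225$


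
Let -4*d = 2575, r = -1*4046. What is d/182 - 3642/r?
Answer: -554791/210392 ≈ -2.6369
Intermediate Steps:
r = -4046
d = -2575/4 (d = -¼*2575 = -2575/4 ≈ -643.75)
d/182 - 3642/r = -2575/4/182 - 3642/(-4046) = -2575/4*1/182 - 3642*(-1/4046) = -2575/728 + 1821/2023 = -554791/210392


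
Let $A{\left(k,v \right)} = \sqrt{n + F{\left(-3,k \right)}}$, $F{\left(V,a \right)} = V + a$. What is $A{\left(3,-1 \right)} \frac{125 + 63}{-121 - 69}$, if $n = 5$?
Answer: $- \frac{94 \sqrt{5}}{95} \approx -2.2125$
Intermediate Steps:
$A{\left(k,v \right)} = \sqrt{2 + k}$ ($A{\left(k,v \right)} = \sqrt{5 + \left(-3 + k\right)} = \sqrt{2 + k}$)
$A{\left(3,-1 \right)} \frac{125 + 63}{-121 - 69} = \sqrt{2 + 3} \frac{125 + 63}{-121 - 69} = \sqrt{5} \frac{188}{-190} = \sqrt{5} \cdot 188 \left(- \frac{1}{190}\right) = \sqrt{5} \left(- \frac{94}{95}\right) = - \frac{94 \sqrt{5}}{95}$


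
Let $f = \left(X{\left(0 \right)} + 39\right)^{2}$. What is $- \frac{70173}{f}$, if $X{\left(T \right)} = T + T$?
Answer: $- \frac{7797}{169} \approx -46.136$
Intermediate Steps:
$X{\left(T \right)} = 2 T$
$f = 1521$ ($f = \left(2 \cdot 0 + 39\right)^{2} = \left(0 + 39\right)^{2} = 39^{2} = 1521$)
$- \frac{70173}{f} = - \frac{70173}{1521} = \left(-70173\right) \frac{1}{1521} = - \frac{7797}{169}$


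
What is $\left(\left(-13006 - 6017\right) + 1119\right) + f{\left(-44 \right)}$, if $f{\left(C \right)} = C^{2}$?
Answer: $-15968$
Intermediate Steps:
$\left(\left(-13006 - 6017\right) + 1119\right) + f{\left(-44 \right)} = \left(\left(-13006 - 6017\right) + 1119\right) + \left(-44\right)^{2} = \left(-19023 + 1119\right) + 1936 = -17904 + 1936 = -15968$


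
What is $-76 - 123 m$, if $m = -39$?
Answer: $4721$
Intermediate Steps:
$-76 - 123 m = -76 - -4797 = -76 + 4797 = 4721$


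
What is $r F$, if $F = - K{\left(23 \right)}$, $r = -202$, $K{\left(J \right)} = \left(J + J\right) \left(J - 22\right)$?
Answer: $9292$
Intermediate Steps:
$K{\left(J \right)} = 2 J \left(-22 + J\right)$
$F = -46$ ($F = - 2 \cdot 23 \left(-22 + 23\right) = - 2 \cdot 23 \cdot 1 = \left(-1\right) 46 = -46$)
$r F = \left(-202\right) \left(-46\right) = 9292$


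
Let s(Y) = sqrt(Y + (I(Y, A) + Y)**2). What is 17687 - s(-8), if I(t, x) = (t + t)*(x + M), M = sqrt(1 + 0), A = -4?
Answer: 17687 - 2*sqrt(398) ≈ 17647.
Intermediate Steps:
M = 1 (M = sqrt(1) = 1)
I(t, x) = 2*t*(1 + x) (I(t, x) = (t + t)*(x + 1) = (2*t)*(1 + x) = 2*t*(1 + x))
s(Y) = sqrt(Y + 25*Y**2) (s(Y) = sqrt(Y + (2*Y*(1 - 4) + Y)**2) = sqrt(Y + (2*Y*(-3) + Y)**2) = sqrt(Y + (-6*Y + Y)**2) = sqrt(Y + (-5*Y)**2) = sqrt(Y + 25*Y**2))
17687 - s(-8) = 17687 - sqrt(-8*(1 + 25*(-8))) = 17687 - sqrt(-8*(1 - 200)) = 17687 - sqrt(-8*(-199)) = 17687 - sqrt(1592) = 17687 - 2*sqrt(398)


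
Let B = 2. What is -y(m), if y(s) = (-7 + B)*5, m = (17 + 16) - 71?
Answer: 25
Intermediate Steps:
m = -38 (m = 33 - 71 = -38)
y(s) = -25 (y(s) = (-7 + 2)*5 = -5*5 = -25)
-y(m) = -1*(-25) = 25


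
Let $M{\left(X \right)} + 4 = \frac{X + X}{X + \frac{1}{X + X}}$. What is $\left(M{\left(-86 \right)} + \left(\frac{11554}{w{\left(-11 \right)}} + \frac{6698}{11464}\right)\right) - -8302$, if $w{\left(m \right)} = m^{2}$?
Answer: $\frac{86143784933957}{10260010596} \approx 8396.1$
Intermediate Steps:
$M{\left(X \right)} = -4 + \frac{2 X}{X + \frac{1}{2 X}}$ ($M{\left(X \right)} = -4 + \frac{X + X}{X + \frac{1}{X + X}} = -4 + \frac{2 X}{X + \frac{1}{2 X}}$)
$\left(M{\left(-86 \right)} + \left(\frac{11554}{w{\left(-11 \right)}} + \frac{6698}{11464}\right)\right) - -8302 = \left(\frac{4 \left(-1 - \left(-86\right)^{2}\right)}{1 + 2 \left(-86\right)^{2}} + \left(\frac{11554}{\left(-11\right)^{2}} + \frac{6698}{11464}\right)\right) - -8302 = \left(\frac{4 \left(-1 - 7396\right)}{1 + 2 \cdot 7396} + \left(\frac{11554}{121} + 6698 \cdot \frac{1}{11464}\right)\right) + 8302 = \left(\frac{4 \left(-1 - 7396\right)}{1 + 14792} + \left(11554 \cdot \frac{1}{121} + \frac{3349}{5732}\right)\right) + 8302 = \left(4 \cdot \frac{1}{14793} \left(-7397\right) + \left(\frac{11554}{121} + \frac{3349}{5732}\right)\right) + 8302 = \left(4 \cdot \frac{1}{14793} \left(-7397\right) + \frac{66632757}{693572}\right) + 8302 = \left(- \frac{29588}{14793} + \frac{66632757}{693572}\right) + 8302 = \frac{965176965965}{10260010596} + 8302 = \frac{86143784933957}{10260010596}$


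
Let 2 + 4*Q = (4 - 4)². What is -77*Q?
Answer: 77/2 ≈ 38.500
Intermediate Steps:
Q = -½ (Q = -½ + (4 - 4)²/4 = -½ + (¼)*0² = -½ + (¼)*0 = -½ + 0 = -½ ≈ -0.50000)
-77*Q = -77*(-½) = 77/2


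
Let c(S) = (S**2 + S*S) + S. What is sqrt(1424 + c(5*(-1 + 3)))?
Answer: sqrt(1634) ≈ 40.423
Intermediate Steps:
c(S) = S + 2*S**2 (c(S) = (S**2 + S**2) + S = 2*S**2 + S = S + 2*S**2)
sqrt(1424 + c(5*(-1 + 3))) = sqrt(1424 + (5*(-1 + 3))*(1 + 2*(5*(-1 + 3)))) = sqrt(1424 + (5*2)*(1 + 2*(5*2))) = sqrt(1424 + 10*(1 + 2*10)) = sqrt(1424 + 10*(1 + 20)) = sqrt(1424 + 10*21) = sqrt(1424 + 210) = sqrt(1634)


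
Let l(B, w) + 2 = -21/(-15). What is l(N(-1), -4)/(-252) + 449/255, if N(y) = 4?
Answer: 12589/7140 ≈ 1.7632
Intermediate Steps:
l(B, w) = -⅗ (l(B, w) = -2 - 21/(-15) = -2 - 21*(-1/15) = -2 + 7/5 = -⅗)
l(N(-1), -4)/(-252) + 449/255 = -⅗/(-252) + 449/255 = -⅗*(-1/252) + 449*(1/255) = 1/420 + 449/255 = 12589/7140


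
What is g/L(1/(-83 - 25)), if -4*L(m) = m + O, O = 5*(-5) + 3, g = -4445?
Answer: -1920240/2377 ≈ -807.84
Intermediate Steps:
O = -22 (O = -25 + 3 = -22)
L(m) = 11/2 - m/4 (L(m) = -(m - 22)/4 = -(-22 + m)/4 = 11/2 - m/4)
g/L(1/(-83 - 25)) = -4445/(11/2 - 1/(4*(-83 - 25))) = -4445/(11/2 - ¼/(-108)) = -4445/(11/2 - ¼*(-1/108)) = -4445/(11/2 + 1/432) = -4445/2377/432 = -4445*432/2377 = -1920240/2377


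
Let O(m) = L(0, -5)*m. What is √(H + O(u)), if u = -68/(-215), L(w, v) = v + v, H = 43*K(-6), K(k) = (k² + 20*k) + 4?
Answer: 2*I*√1591602/43 ≈ 58.678*I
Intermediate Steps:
K(k) = 4 + k² + 20*k
H = -3440 (H = 43*(4 + (-6)² + 20*(-6)) = 43*(4 + 36 - 120) = 43*(-80) = -3440)
L(w, v) = 2*v
u = 68/215 (u = -68*(-1/215) = 68/215 ≈ 0.31628)
O(m) = -10*m (O(m) = (2*(-5))*m = -10*m)
√(H + O(u)) = √(-3440 - 10*68/215) = √(-3440 - 136/43) = √(-148056/43) = 2*I*√1591602/43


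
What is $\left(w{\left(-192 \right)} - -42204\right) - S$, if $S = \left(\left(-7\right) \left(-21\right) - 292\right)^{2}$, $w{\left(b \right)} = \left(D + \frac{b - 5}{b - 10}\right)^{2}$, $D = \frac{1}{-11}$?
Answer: $\frac{104570599061}{4937284} \approx 21180.0$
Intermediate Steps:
$D = - \frac{1}{11} \approx -0.090909$
$w{\left(b \right)} = \left(- \frac{1}{11} + \frac{-5 + b}{-10 + b}\right)^{2}$ ($w{\left(b \right)} = \left(- \frac{1}{11} + \frac{b - 5}{b - 10}\right)^{2} = \left(- \frac{1}{11} + \frac{-5 + b}{-10 + b}\right)^{2}$)
$S = 21025$ ($S = \left(147 - 292\right)^{2} = \left(-145\right)^{2} = 21025$)
$\left(w{\left(-192 \right)} - -42204\right) - S = \left(\frac{25 \left(-9 + 2 \left(-192\right)\right)^{2}}{121 \left(-10 - 192\right)^{2}} - -42204\right) - 21025 = \left(\frac{25 \left(-9 - 384\right)^{2}}{121 \cdot 40804} + 42204\right) - 21025 = \left(\frac{25}{121} \cdot \frac{1}{40804} \left(-393\right)^{2} + 42204\right) - 21025 = \left(\frac{25}{121} \cdot \frac{1}{40804} \cdot 154449 + 42204\right) - 21025 = \left(\frac{3861225}{4937284} + 42204\right) - 21025 = \frac{208376995161}{4937284} - 21025 = \frac{104570599061}{4937284}$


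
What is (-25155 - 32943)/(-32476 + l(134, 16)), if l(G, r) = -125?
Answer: 19366/10867 ≈ 1.7821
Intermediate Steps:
(-25155 - 32943)/(-32476 + l(134, 16)) = (-25155 - 32943)/(-32476 - 125) = -58098/(-32601) = -58098*(-1/32601) = 19366/10867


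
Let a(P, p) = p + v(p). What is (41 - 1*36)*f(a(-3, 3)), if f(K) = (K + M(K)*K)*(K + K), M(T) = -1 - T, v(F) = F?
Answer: -2160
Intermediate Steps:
a(P, p) = 2*p (a(P, p) = p + p = 2*p)
f(K) = 2*K*(K + K*(-1 - K)) (f(K) = (K + (-1 - K)*K)*(K + K) = (K + K*(-1 - K))*(2*K) = 2*K*(K + K*(-1 - K)))
(41 - 1*36)*f(a(-3, 3)) = (41 - 1*36)*(-2*(2*3)**3) = (41 - 36)*(-2*6**3) = 5*(-2*216) = 5*(-432) = -2160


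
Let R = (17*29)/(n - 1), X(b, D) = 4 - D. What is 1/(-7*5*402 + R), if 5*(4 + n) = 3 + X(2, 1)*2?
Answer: -16/227585 ≈ -7.0303e-5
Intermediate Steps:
n = -11/5 (n = -4 + (3 + (4 - 1*1)*2)/5 = -4 + (3 + (4 - 1)*2)/5 = -4 + (3 + 3*2)/5 = -4 + (3 + 6)/5 = -4 + (⅕)*9 = -4 + 9/5 = -11/5 ≈ -2.2000)
R = -2465/16 (R = (17*29)/(-11/5 - 1) = 493/(-16/5) = -5/16*493 = -2465/16 ≈ -154.06)
1/(-7*5*402 + R) = 1/(-7*5*402 - 2465/16) = 1/(-35*402 - 2465/16) = 1/(-14070 - 2465/16) = 1/(-227585/16) = -16/227585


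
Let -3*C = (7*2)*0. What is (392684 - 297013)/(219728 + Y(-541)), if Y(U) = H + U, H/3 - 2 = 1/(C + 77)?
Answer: 7366667/16877864 ≈ 0.43647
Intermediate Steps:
C = 0 (C = -7*2*0/3 = -14*0/3 = -1/3*0 = 0)
H = 465/77 (H = 6 + 3/(0 + 77) = 6 + 3/77 = 465/77 ≈ 6.0390)
Y(U) = 465/77 + U
(392684 - 297013)/(219728 + Y(-541)) = (392684 - 297013)/(219728 + (465/77 - 541)) = 95671/(219728 - 41192/77) = 95671/(16877864/77) = 95671*(77/16877864) = 7366667/16877864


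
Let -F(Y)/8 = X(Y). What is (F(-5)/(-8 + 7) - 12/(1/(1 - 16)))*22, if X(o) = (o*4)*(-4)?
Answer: 18040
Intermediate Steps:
X(o) = -16*o (X(o) = (4*o)*(-4) = -16*o)
F(Y) = 128*Y (F(Y) = -(-128)*Y = 128*Y)
(F(-5)/(-8 + 7) - 12/(1/(1 - 16)))*22 = ((128*(-5))/(-8 + 7) - 12/(1/(1 - 16)))*22 = (-640/(-1) - 12/(1/(-15)))*22 = (-640*(-1) - 12/(-1/15))*22 = (640 - 12*(-15))*22 = (640 + 180)*22 = 820*22 = 18040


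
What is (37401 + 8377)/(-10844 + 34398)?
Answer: 22889/11777 ≈ 1.9435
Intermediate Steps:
(37401 + 8377)/(-10844 + 34398) = 45778/23554 = 45778*(1/23554) = 22889/11777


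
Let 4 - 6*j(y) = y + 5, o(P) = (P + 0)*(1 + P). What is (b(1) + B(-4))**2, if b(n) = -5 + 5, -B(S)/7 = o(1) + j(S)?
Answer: 1225/4 ≈ 306.25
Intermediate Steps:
o(P) = P*(1 + P)
j(y) = -1/6 - y/6 (j(y) = 2/3 - (y + 5)/6 = 2/3 - (5 + y)/6 = 2/3 + (-5/6 - y/6) = -1/6 - y/6)
B(S) = -77/6 + 7*S/6 (B(S) = -7*(1*(1 + 1) + (-1/6 - S/6)) = -7*(1*2 + (-1/6 - S/6)) = -7*(2 + (-1/6 - S/6)) = -7*(11/6 - S/6) = -77/6 + 7*S/6)
b(n) = 0
(b(1) + B(-4))**2 = (0 + (-77/6 + (7/6)*(-4)))**2 = (0 + (-77/6 - 14/3))**2 = (0 - 35/2)**2 = (-35/2)**2 = 1225/4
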